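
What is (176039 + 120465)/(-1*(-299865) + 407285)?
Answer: 148252/353575 ≈ 0.41929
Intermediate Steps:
(176039 + 120465)/(-1*(-299865) + 407285) = 296504/(299865 + 407285) = 296504/707150 = 296504*(1/707150) = 148252/353575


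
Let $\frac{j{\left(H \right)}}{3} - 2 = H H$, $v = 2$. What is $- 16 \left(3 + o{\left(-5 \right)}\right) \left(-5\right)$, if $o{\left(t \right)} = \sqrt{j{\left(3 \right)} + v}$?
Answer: $240 + 80 \sqrt{35} \approx 713.29$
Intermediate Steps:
$j{\left(H \right)} = 6 + 3 H^{2}$ ($j{\left(H \right)} = 6 + 3 H H = 6 + 3 H^{2}$)
$o{\left(t \right)} = \sqrt{35}$ ($o{\left(t \right)} = \sqrt{\left(6 + 3 \cdot 3^{2}\right) + 2} = \sqrt{\left(6 + 3 \cdot 9\right) + 2} = \sqrt{\left(6 + 27\right) + 2} = \sqrt{33 + 2} = \sqrt{35}$)
$- 16 \left(3 + o{\left(-5 \right)}\right) \left(-5\right) = - 16 \left(3 + \sqrt{35}\right) \left(-5\right) = - 16 \left(-15 - 5 \sqrt{35}\right) = 240 + 80 \sqrt{35}$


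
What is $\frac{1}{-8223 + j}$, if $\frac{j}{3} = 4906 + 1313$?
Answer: $\frac{1}{10434} \approx 9.5841 \cdot 10^{-5}$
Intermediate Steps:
$j = 18657$ ($j = 3 \left(4906 + 1313\right) = 3 \cdot 6219 = 18657$)
$\frac{1}{-8223 + j} = \frac{1}{-8223 + 18657} = \frac{1}{10434}$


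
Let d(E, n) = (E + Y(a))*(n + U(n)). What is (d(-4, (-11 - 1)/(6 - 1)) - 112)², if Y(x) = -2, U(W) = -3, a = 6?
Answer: 158404/25 ≈ 6336.2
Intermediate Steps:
d(E, n) = (-3 + n)*(-2 + E) (d(E, n) = (E - 2)*(n - 3) = (-2 + E)*(-3 + n) = (-3 + n)*(-2 + E))
(d(-4, (-11 - 1)/(6 - 1)) - 112)² = ((6 - 3*(-4) - 2*(-11 - 1)/(6 - 1) - 4*(-11 - 1)/(6 - 1)) - 112)² = ((6 + 12 - (-24)/5 - (-48)/5) - 112)² = ((6 + 12 - 2*(-12/5) - 4*(-12/5)) - 112)² = ((6 + 12 + 24/5 + 48/5) - 112)² = (162/5 - 112)² = (-398/5)² = 158404/25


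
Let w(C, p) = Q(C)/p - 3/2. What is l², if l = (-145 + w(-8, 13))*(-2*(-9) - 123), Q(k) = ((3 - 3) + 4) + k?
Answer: 160628616225/676 ≈ 2.3762e+8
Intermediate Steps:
Q(k) = 4 + k (Q(k) = (0 + 4) + k = 4 + k)
w(C, p) = -3/2 + (4 + C)/p (w(C, p) = (4 + C)/p - 3/2 = -3/2 + (4 + C)/p)
l = 400785/26 (l = (-145 + (4 - 8 - 3/2*13)/13)*(-2*(-9) - 123) = (-145 + (4 - 8 - 39/2)/13)*(18 - 123) = (-145 + (1/13)*(-47/2))*(-105) = (-145 - 47/26)*(-105) = -3817/26*(-105) = 400785/26 ≈ 15415.)
l² = (400785/26)² = 160628616225/676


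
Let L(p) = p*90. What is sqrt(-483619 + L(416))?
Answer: I*sqrt(446179) ≈ 667.97*I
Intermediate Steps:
L(p) = 90*p
sqrt(-483619 + L(416)) = sqrt(-483619 + 90*416) = sqrt(-483619 + 37440) = sqrt(-446179) = I*sqrt(446179)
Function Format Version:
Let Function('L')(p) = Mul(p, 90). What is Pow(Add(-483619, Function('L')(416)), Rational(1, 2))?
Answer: Mul(I, Pow(446179, Rational(1, 2))) ≈ Mul(667.97, I)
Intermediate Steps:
Function('L')(p) = Mul(90, p)
Pow(Add(-483619, Function('L')(416)), Rational(1, 2)) = Pow(Add(-483619, Mul(90, 416)), Rational(1, 2)) = Pow(Add(-483619, 37440), Rational(1, 2)) = Pow(-446179, Rational(1, 2)) = Mul(I, Pow(446179, Rational(1, 2)))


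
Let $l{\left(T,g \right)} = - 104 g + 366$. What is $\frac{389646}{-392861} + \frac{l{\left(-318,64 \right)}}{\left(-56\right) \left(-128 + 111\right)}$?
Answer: $- \frac{11941339}{1571444} \approx -7.599$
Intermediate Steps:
$l{\left(T,g \right)} = 366 - 104 g$
$\frac{389646}{-392861} + \frac{l{\left(-318,64 \right)}}{\left(-56\right) \left(-128 + 111\right)} = \frac{389646}{-392861} + \frac{366 - 6656}{\left(-56\right) \left(-128 + 111\right)} = 389646 \left(- \frac{1}{392861}\right) + \frac{366 - 6656}{\left(-56\right) \left(-17\right)} = - \frac{389646}{392861} - \frac{6290}{952} = - \frac{389646}{392861} - \frac{185}{28} = - \frac{11941339}{1571444}$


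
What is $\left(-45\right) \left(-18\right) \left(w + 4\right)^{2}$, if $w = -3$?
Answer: $810$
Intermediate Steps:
$\left(-45\right) \left(-18\right) \left(w + 4\right)^{2} = \left(-45\right) \left(-18\right) \left(-3 + 4\right)^{2} = 810 \cdot 1^{2} = 810 \cdot 1 = 810$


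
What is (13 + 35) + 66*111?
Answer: 7374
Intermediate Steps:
(13 + 35) + 66*111 = 48 + 7326 = 7374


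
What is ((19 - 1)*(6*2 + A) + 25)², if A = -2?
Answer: 42025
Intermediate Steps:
((19 - 1)*(6*2 + A) + 25)² = ((19 - 1)*(6*2 - 2) + 25)² = (18*(12 - 2) + 25)² = (18*10 + 25)² = (180 + 25)² = 205² = 42025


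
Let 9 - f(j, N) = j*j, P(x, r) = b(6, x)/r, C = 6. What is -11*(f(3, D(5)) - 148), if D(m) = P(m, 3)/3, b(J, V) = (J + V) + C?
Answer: 1628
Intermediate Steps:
b(J, V) = 6 + J + V (b(J, V) = (J + V) + 6 = 6 + J + V)
P(x, r) = (12 + x)/r (P(x, r) = (6 + 6 + x)/r = (12 + x)/r)
D(m) = 4/3 + m/9 (D(m) = ((12 + m)/3)/3 = ((12 + m)/3)*(1/3) = (4 + m/3)*(1/3) = 4/3 + m/9)
f(j, N) = 9 - j**2 (f(j, N) = 9 - j*j = 9 - j**2)
-11*(f(3, D(5)) - 148) = -11*((9 - 1*3**2) - 148) = -11*((9 - 1*9) - 148) = -11*((9 - 9) - 148) = -11*(0 - 148) = -11*(-148) = 1628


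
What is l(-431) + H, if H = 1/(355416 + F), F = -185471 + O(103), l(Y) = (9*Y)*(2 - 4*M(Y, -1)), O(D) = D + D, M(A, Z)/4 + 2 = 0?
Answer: -22440534785/170151 ≈ -1.3189e+5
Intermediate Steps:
M(A, Z) = -8 (M(A, Z) = -8 + 4*0 = -8 + 0 = -8)
O(D) = 2*D
l(Y) = 306*Y (l(Y) = (9*Y)*(2 - 4*(-8)) = (9*Y)*(2 + 32) = (9*Y)*34 = 306*Y)
F = -185265 (F = -185471 + 2*103 = -185471 + 206 = -185265)
H = 1/170151 (H = 1/(355416 - 185265) = 1/170151 ≈ 5.8771e-6)
l(-431) + H = 306*(-431) + 1/170151 = -131886 + 1/170151 = -22440534785/170151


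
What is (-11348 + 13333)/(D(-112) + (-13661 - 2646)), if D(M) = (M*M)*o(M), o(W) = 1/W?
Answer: -1985/16419 ≈ -0.12090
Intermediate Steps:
D(M) = M (D(M) = (M*M)/M = M²/M = M)
(-11348 + 13333)/(D(-112) + (-13661 - 2646)) = (-11348 + 13333)/(-112 + (-13661 - 2646)) = 1985/(-112 - 16307) = 1985/(-16419) = 1985*(-1/16419) = -1985/16419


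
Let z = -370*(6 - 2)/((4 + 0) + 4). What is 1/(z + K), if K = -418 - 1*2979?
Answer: -1/3582 ≈ -0.00027917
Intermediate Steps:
z = -185 (z = -1480/(4 + 4) = -1480/8 = -370*1/2 = -185)
K = -3397 (K = -418 - 2979 = -3397)
1/(z + K) = 1/(-185 - 3397) = 1/(-3582) = -1/3582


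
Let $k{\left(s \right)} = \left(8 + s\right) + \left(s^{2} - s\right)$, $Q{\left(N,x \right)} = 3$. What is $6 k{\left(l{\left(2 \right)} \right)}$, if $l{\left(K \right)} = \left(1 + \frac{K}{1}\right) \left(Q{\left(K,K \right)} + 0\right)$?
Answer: $534$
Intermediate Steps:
$l{\left(K \right)} = 3 + 3 K$ ($l{\left(K \right)} = \left(1 + \frac{K}{1}\right) \left(3 + 0\right) = \left(1 + K 1\right) 3 = \left(1 + K\right) 3 = 3 + 3 K$)
$k{\left(s \right)} = 8 + s^{2}$
$6 k{\left(l{\left(2 \right)} \right)} = 6 \left(8 + \left(3 + 3 \cdot 2\right)^{2}\right) = 6 \left(8 + \left(3 + 6\right)^{2}\right) = 6 \left(8 + 9^{2}\right) = 6 \left(8 + 81\right) = 6 \cdot 89 = 534$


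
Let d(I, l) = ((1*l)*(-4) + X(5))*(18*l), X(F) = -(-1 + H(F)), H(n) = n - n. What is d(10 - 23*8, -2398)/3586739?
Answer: -414072252/3586739 ≈ -115.45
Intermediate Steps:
H(n) = 0
X(F) = 1 (X(F) = -(-1 + 0) = -1*(-1) = 1)
d(I, l) = 18*l*(1 - 4*l) (d(I, l) = ((1*l)*(-4) + 1)*(18*l) = (l*(-4) + 1)*(18*l) = (-4*l + 1)*(18*l) = (1 - 4*l)*(18*l) = 18*l*(1 - 4*l))
d(10 - 23*8, -2398)/3586739 = (18*(-2398)*(1 - 4*(-2398)))/3586739 = (18*(-2398)*(1 + 9592))*(1/3586739) = (18*(-2398)*9593)*(1/3586739) = -414072252*1/3586739 = -414072252/3586739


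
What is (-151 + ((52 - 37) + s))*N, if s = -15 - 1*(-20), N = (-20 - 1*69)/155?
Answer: 11659/155 ≈ 75.219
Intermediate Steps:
N = -89/155 (N = (-20 - 69)*(1/155) = -89*1/155 = -89/155 ≈ -0.57419)
s = 5 (s = -15 + 20 = 5)
(-151 + ((52 - 37) + s))*N = (-151 + ((52 - 37) + 5))*(-89/155) = (-151 + (15 + 5))*(-89/155) = (-151 + 20)*(-89/155) = -131*(-89/155) = 11659/155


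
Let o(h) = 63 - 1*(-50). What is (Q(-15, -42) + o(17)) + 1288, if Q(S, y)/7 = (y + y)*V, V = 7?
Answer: -2715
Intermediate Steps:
o(h) = 113 (o(h) = 63 + 50 = 113)
Q(S, y) = 98*y (Q(S, y) = 7*((y + y)*7) = 7*((2*y)*7) = 7*(14*y) = 98*y)
(Q(-15, -42) + o(17)) + 1288 = (98*(-42) + 113) + 1288 = (-4116 + 113) + 1288 = -4003 + 1288 = -2715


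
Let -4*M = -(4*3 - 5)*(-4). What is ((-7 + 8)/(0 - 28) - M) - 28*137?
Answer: -107213/28 ≈ -3829.0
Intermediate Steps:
M = -7 (M = -(-1)*((4*3 - 5)*(-4))*1/4 = -(-1)*((12 - 5)*(-4))*1/4 = -(-1)*(7*(-4))*1/4 = -(-1)*(-28*1)/4 = -(-1)*(-28)/4 = -1/4*28 = -7)
((-7 + 8)/(0 - 28) - M) - 28*137 = ((-7 + 8)/(0 - 28) - 1*(-7)) - 28*137 = (1/(-28) + 7) - 3836 = (1*(-1/28) + 7) - 3836 = (-1/28 + 7) - 3836 = 195/28 - 3836 = -107213/28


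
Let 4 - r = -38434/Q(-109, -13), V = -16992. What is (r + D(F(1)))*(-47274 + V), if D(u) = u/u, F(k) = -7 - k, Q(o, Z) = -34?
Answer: 1229537112/17 ≈ 7.2326e+7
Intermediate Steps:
r = -19149/17 (r = 4 - (-38434)/(-34) = 4 - (-38434)*(-1)/34 = 4 - 1*19217/17 = 4 - 19217/17 = -19149/17 ≈ -1126.4)
D(u) = 1
(r + D(F(1)))*(-47274 + V) = (-19149/17 + 1)*(-47274 - 16992) = -19132/17*(-64266) = 1229537112/17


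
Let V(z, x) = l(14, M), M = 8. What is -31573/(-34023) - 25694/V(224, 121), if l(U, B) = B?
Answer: -436967189/136092 ≈ -3210.8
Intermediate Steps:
V(z, x) = 8
-31573/(-34023) - 25694/V(224, 121) = -31573/(-34023) - 25694/8 = -31573*(-1/34023) - 25694*1/8 = 31573/34023 - 12847/4 = -436967189/136092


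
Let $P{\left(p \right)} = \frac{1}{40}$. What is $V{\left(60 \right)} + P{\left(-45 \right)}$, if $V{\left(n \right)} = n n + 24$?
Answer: $\frac{144961}{40} \approx 3624.0$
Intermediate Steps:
$P{\left(p \right)} = \frac{1}{40}$
$V{\left(n \right)} = 24 + n^{2}$ ($V{\left(n \right)} = n^{2} + 24 = 24 + n^{2}$)
$V{\left(60 \right)} + P{\left(-45 \right)} = \left(24 + 60^{2}\right) + \frac{1}{40} = \left(24 + 3600\right) + \frac{1}{40} = 3624 + \frac{1}{40} = \frac{144961}{40}$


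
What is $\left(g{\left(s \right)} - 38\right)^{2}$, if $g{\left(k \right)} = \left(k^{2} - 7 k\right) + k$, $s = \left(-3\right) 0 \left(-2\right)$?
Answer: $1444$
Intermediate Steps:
$s = 0$ ($s = 0 \left(-2\right) = 0$)
$g{\left(k \right)} = k^{2} - 6 k$
$\left(g{\left(s \right)} - 38\right)^{2} = \left(0 \left(-6 + 0\right) - 38\right)^{2} = \left(0 \left(-6\right) - 38\right)^{2} = \left(0 - 38\right)^{2} = \left(-38\right)^{2} = 1444$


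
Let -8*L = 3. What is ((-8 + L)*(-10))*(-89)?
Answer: -29815/4 ≈ -7453.8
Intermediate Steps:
L = -3/8 (L = -⅛*3 = -3/8 ≈ -0.37500)
((-8 + L)*(-10))*(-89) = ((-8 - 3/8)*(-10))*(-89) = -67/8*(-10)*(-89) = (335/4)*(-89) = -29815/4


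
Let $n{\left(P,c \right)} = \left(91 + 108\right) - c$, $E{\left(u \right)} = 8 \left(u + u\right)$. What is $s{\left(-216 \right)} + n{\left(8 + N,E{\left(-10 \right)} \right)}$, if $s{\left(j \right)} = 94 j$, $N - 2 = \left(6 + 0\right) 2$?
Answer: $-19945$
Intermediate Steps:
$N = 14$ ($N = 2 + \left(6 + 0\right) 2 = 2 + 6 \cdot 2 = 2 + 12 = 14$)
$E{\left(u \right)} = 16 u$ ($E{\left(u \right)} = 8 \cdot 2 u = 16 u$)
$n{\left(P,c \right)} = 199 - c$
$s{\left(-216 \right)} + n{\left(8 + N,E{\left(-10 \right)} \right)} = 94 \left(-216\right) + \left(199 - 16 \left(-10\right)\right) = -20304 + \left(199 - -160\right) = -20304 + \left(199 + 160\right) = -20304 + 359 = -19945$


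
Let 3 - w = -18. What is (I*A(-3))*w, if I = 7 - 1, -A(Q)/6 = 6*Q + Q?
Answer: 15876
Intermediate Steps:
A(Q) = -42*Q (A(Q) = -6*(6*Q + Q) = -42*Q)
I = 6
w = 21 (w = 3 - 1*(-18) = 3 + 18 = 21)
(I*A(-3))*w = (6*(-42*(-3)))*21 = (6*126)*21 = 756*21 = 15876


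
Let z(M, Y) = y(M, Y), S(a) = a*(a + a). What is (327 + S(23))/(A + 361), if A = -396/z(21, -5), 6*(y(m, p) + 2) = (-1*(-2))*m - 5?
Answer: 34625/6649 ≈ 5.2076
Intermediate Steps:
y(m, p) = -17/6 + m/3 (y(m, p) = -2 + ((-1*(-2))*m - 5)/6 = -2 + (2*m - 5)/6 = -2 + (-5 + 2*m)/6 = -2 + (-⅚ + m/3) = -17/6 + m/3)
S(a) = 2*a² (S(a) = a*(2*a) = 2*a²)
z(M, Y) = -17/6 + M/3
A = -2376/25 (A = -396/(-17/6 + (⅓)*21) = -396/(-17/6 + 7) = -396/25/6 = -396*6/25 = -2376/25 ≈ -95.040)
(327 + S(23))/(A + 361) = (327 + 2*23²)/(-2376/25 + 361) = (327 + 2*529)/(6649/25) = (327 + 1058)*(25/6649) = 1385*(25/6649) = 34625/6649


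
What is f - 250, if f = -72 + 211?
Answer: -111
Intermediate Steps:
f = 139
f - 250 = 139 - 250 = -111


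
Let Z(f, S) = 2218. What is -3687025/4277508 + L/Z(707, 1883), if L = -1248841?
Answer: -2675052594839/4743756372 ≈ -563.91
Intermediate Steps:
-3687025/4277508 + L/Z(707, 1883) = -3687025/4277508 - 1248841/2218 = -2675052594839/4743756372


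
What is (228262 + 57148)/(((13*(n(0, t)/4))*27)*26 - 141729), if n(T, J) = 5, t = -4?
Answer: -570820/260643 ≈ -2.1900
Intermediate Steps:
(228262 + 57148)/(((13*(n(0, t)/4))*27)*26 - 141729) = (228262 + 57148)/(((13*(5/4))*27)*26 - 141729) = 285410/(((13*(5*(¼)))*27)*26 - 141729) = 285410/(((13*(5/4))*27)*26 - 141729) = 285410/(((65/4)*27)*26 - 141729) = 285410/((1755/4)*26 - 141729) = 285410/(22815/2 - 141729) = 285410/(-260643/2) = 285410*(-2/260643) = -570820/260643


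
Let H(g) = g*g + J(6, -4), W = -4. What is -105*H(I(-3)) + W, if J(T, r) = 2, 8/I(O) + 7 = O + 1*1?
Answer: -8018/27 ≈ -296.96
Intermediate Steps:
I(O) = 8/(-6 + O) (I(O) = 8/(-7 + (O + 1*1)) = 8/(-7 + (O + 1)) = 8/(-7 + (1 + O)) = 8/(-6 + O))
H(g) = 2 + g² (H(g) = g*g + 2 = g² + 2 = 2 + g²)
-105*H(I(-3)) + W = -105*(2 + (8/(-6 - 3))²) - 4 = -105*(2 + (8/(-9))²) - 4 = -105*(2 + (8*(-⅑))²) - 4 = -105*(2 + (-8/9)²) - 4 = -105*(2 + 64/81) - 4 = -105*226/81 - 4 = -7910/27 - 4 = -8018/27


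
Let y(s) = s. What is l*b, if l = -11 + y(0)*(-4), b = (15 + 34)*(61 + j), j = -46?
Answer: -8085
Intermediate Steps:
b = 735 (b = (15 + 34)*(61 - 46) = 49*15 = 735)
l = -11 (l = -11 + 0*(-4) = -11 + 0 = -11)
l*b = -11*735 = -8085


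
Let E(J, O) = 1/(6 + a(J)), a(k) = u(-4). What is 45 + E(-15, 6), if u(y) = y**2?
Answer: 991/22 ≈ 45.045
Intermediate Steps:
a(k) = 16 (a(k) = (-4)**2 = 16)
E(J, O) = 1/22 (E(J, O) = 1/(6 + 16) = 1/22)
45 + E(-15, 6) = 45 + 1/22 = 991/22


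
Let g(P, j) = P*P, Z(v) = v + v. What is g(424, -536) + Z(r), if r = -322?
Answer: 179132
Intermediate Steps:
Z(v) = 2*v
g(P, j) = P²
g(424, -536) + Z(r) = 424² + 2*(-322) = 179776 - 644 = 179132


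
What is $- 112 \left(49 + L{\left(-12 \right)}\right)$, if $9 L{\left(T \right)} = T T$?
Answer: $-7280$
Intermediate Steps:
$L{\left(T \right)} = \frac{T^{2}}{9}$ ($L{\left(T \right)} = \frac{T T}{9} = \frac{T^{2}}{9}$)
$- 112 \left(49 + L{\left(-12 \right)}\right) = - 112 \left(49 + \frac{\left(-12\right)^{2}}{9}\right) = - 112 \left(49 + \frac{1}{9} \cdot 144\right) = - 112 \left(49 + 16\right) = \left(-112\right) 65 = -7280$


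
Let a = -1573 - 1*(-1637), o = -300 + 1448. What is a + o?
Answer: 1212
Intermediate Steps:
o = 1148
a = 64 (a = -1573 + 1637 = 64)
a + o = 64 + 1148 = 1212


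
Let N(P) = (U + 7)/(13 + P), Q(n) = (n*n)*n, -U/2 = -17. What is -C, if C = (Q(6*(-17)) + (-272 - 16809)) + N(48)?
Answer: 65775588/61 ≈ 1.0783e+6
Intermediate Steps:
U = 34 (U = -2*(-17) = 34)
Q(n) = n³ (Q(n) = n²*n = n³)
N(P) = 41/(13 + P) (N(P) = (34 + 7)/(13 + P) = 41/(13 + P))
C = -65775588/61 (C = ((6*(-17))³ + (-272 - 16809)) + 41/(13 + 48) = ((-102)³ - 17081) + 41/61 = (-1061208 - 17081) + 41*(1/61) = -1078289 + 41/61 = -65775588/61 ≈ -1.0783e+6)
-C = -1*(-65775588/61) = 65775588/61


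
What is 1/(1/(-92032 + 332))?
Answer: -91700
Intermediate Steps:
1/(1/(-92032 + 332)) = 1/(1/(-91700)) = 1/(-1/91700) = -91700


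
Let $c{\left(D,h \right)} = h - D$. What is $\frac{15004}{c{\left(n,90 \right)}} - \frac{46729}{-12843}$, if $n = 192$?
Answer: $- \frac{31321669}{218331} \approx -143.46$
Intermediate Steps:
$\frac{15004}{c{\left(n,90 \right)}} - \frac{46729}{-12843} = \frac{15004}{90 - 192} - \frac{46729}{-12843} = \frac{15004}{90 - 192} - - \frac{46729}{12843} = \frac{15004}{-102} + \frac{46729}{12843} = 15004 \left(- \frac{1}{102}\right) + \frac{46729}{12843} = - \frac{7502}{51} + \frac{46729}{12843} = - \frac{31321669}{218331}$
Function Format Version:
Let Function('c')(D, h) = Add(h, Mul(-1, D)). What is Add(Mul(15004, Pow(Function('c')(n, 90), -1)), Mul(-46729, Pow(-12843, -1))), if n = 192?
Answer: Rational(-31321669, 218331) ≈ -143.46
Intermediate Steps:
Add(Mul(15004, Pow(Function('c')(n, 90), -1)), Mul(-46729, Pow(-12843, -1))) = Add(Mul(15004, Pow(Add(90, Mul(-1, 192)), -1)), Mul(-46729, Pow(-12843, -1))) = Add(Mul(15004, Pow(Add(90, -192), -1)), Mul(-46729, Rational(-1, 12843))) = Add(Mul(15004, Pow(-102, -1)), Rational(46729, 12843)) = Add(Mul(15004, Rational(-1, 102)), Rational(46729, 12843)) = Add(Rational(-7502, 51), Rational(46729, 12843)) = Rational(-31321669, 218331)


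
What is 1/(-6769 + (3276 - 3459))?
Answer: -1/6952 ≈ -0.00014384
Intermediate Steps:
1/(-6769 + (3276 - 3459)) = 1/(-6769 - 183) = 1/(-6952) = -1/6952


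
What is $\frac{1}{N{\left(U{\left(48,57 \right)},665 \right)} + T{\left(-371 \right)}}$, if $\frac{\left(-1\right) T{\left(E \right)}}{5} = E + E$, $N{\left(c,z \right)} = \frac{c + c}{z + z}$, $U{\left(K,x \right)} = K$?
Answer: $\frac{665}{2467198} \approx 0.00026954$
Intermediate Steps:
$N{\left(c,z \right)} = \frac{c}{z}$ ($N{\left(c,z \right)} = \frac{2 c}{2 z} = 2 c \frac{1}{2 z} = \frac{c}{z}$)
$T{\left(E \right)} = - 10 E$ ($T{\left(E \right)} = - 5 \left(E + E\right) = - 5 \cdot 2 E = - 10 E$)
$\frac{1}{N{\left(U{\left(48,57 \right)},665 \right)} + T{\left(-371 \right)}} = \frac{1}{\frac{48}{665} - -3710} = \frac{1}{48 \cdot \frac{1}{665} + 3710} = \frac{1}{\frac{48}{665} + 3710} = \frac{1}{\frac{2467198}{665}} = \frac{665}{2467198}$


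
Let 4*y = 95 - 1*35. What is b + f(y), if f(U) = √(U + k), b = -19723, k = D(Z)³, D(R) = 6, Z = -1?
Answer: -19723 + √231 ≈ -19708.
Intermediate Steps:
y = 15 (y = (95 - 1*35)/4 = (95 - 35)/4 = (¼)*60 = 15)
k = 216 (k = 6³ = 216)
f(U) = √(216 + U) (f(U) = √(U + 216) = √(216 + U))
b + f(y) = -19723 + √(216 + 15) = -19723 + √231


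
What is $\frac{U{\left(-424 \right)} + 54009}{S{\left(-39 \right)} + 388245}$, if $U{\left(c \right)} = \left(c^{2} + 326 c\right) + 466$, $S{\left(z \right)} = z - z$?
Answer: $\frac{32009}{129415} \approx 0.24734$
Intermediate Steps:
$S{\left(z \right)} = 0$
$U{\left(c \right)} = 466 + c^{2} + 326 c$
$\frac{U{\left(-424 \right)} + 54009}{S{\left(-39 \right)} + 388245} = \frac{\left(466 + \left(-424\right)^{2} + 326 \left(-424\right)\right) + 54009}{0 + 388245} = \frac{\left(466 + 179776 - 138224\right) + 54009}{388245} = \left(42018 + 54009\right) \frac{1}{388245} = 96027 \cdot \frac{1}{388245} = \frac{32009}{129415}$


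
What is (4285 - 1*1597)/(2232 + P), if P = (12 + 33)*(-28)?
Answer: 224/81 ≈ 2.7654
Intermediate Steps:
P = -1260 (P = 45*(-28) = -1260)
(4285 - 1*1597)/(2232 + P) = (4285 - 1*1597)/(2232 - 1260) = (4285 - 1597)/972 = 2688*(1/972) = 224/81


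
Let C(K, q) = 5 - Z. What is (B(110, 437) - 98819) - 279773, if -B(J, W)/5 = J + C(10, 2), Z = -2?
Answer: -379177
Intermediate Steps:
C(K, q) = 7 (C(K, q) = 5 - 1*(-2) = 5 + 2 = 7)
B(J, W) = -35 - 5*J (B(J, W) = -5*(J + 7) = -5*(7 + J) = -35 - 5*J)
(B(110, 437) - 98819) - 279773 = ((-35 - 5*110) - 98819) - 279773 = ((-35 - 550) - 98819) - 279773 = (-585 - 98819) - 279773 = -99404 - 279773 = -379177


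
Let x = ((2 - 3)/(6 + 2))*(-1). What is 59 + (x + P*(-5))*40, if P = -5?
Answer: 1064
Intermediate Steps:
x = 1/8 (x = -1/8*(-1) = 1/8 ≈ 0.12500)
59 + (x + P*(-5))*40 = 59 + (1/8 - 5*(-5))*40 = 59 + (1/8 + 25)*40 = 59 + (201/8)*40 = 59 + 1005 = 1064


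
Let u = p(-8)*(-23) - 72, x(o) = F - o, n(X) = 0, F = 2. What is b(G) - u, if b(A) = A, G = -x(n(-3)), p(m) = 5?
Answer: 185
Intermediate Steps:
x(o) = 2 - o
G = -2 (G = -(2 - 1*0) = -(2 + 0) = -1*2 = -2)
u = -187 (u = 5*(-23) - 72 = -115 - 72 = -187)
b(G) - u = -2 - 1*(-187) = -2 + 187 = 185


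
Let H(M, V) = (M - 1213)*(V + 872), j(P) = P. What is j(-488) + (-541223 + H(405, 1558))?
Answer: -2505151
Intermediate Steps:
H(M, V) = (-1213 + M)*(872 + V)
j(-488) + (-541223 + H(405, 1558)) = -488 + (-541223 + (-1057736 - 1213*1558 + 872*405 + 405*1558)) = -488 + (-541223 + (-1057736 - 1889854 + 353160 + 630990)) = -488 + (-541223 - 1963440) = -488 - 2504663 = -2505151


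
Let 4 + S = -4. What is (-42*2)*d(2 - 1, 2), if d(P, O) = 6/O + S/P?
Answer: 420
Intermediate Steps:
S = -8 (S = -4 - 4 = -8)
d(P, O) = -8/P + 6/O (d(P, O) = 6/O - 8/P = -8/P + 6/O)
(-42*2)*d(2 - 1, 2) = (-42*2)*(-8/(2 - 1) + 6/2) = (-21*4)*(-8/1 + 6*(1/2)) = -84*(-8*1 + 3) = -84*(-8 + 3) = -84*(-5) = 420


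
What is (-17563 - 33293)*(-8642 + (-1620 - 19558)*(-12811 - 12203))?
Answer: -26940348099600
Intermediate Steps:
(-17563 - 33293)*(-8642 + (-1620 - 19558)*(-12811 - 12203)) = -50856*(-8642 - 21178*(-25014)) = -50856*(-8642 + 529746492) = -50856*529737850 = -26940348099600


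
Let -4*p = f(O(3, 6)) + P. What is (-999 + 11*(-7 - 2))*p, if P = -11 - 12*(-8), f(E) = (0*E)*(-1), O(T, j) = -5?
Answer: 46665/2 ≈ 23333.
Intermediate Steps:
f(E) = 0 (f(E) = 0*(-1) = 0)
P = 85 (P = -11 + 96 = 85)
p = -85/4 (p = -(0 + 85)/4 = -1/4*85 = -85/4 ≈ -21.250)
(-999 + 11*(-7 - 2))*p = (-999 + 11*(-7 - 2))*(-85/4) = (-999 + 11*(-9))*(-85/4) = (-999 - 99)*(-85/4) = -1098*(-85/4) = 46665/2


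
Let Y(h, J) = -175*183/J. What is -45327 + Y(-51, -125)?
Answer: -225354/5 ≈ -45071.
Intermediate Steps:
Y(h, J) = -32025/J (Y(h, J) = -175*183/J = -32025/J)
-45327 + Y(-51, -125) = -45327 - 32025/(-125) = -45327 - 32025*(-1/125) = -45327 + 1281/5 = -225354/5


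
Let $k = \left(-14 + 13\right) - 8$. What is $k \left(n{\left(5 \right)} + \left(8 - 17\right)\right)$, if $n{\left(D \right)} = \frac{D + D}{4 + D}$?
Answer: $71$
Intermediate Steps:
$n{\left(D \right)} = \frac{2 D}{4 + D}$
$k = -9$ ($k = -1 - 8 = -9$)
$k \left(n{\left(5 \right)} + \left(8 - 17\right)\right) = - 9 \left(2 \cdot 5 \frac{1}{4 + 5} + \left(8 - 17\right)\right) = - 9 \left(2 \cdot 5 \cdot \frac{1}{9} + \left(8 - 17\right)\right) = - 9 \left(2 \cdot 5 \cdot \frac{1}{9} - 9\right) = - 9 \left(\frac{10}{9} - 9\right) = \left(-9\right) \left(- \frac{71}{9}\right) = 71$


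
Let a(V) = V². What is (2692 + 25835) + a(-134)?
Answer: 46483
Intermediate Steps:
(2692 + 25835) + a(-134) = (2692 + 25835) + (-134)² = 28527 + 17956 = 46483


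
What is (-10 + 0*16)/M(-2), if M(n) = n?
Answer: 5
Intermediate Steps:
(-10 + 0*16)/M(-2) = (-10 + 0*16)/(-2) = (-10 + 0)*(-½) = -10*(-½) = 5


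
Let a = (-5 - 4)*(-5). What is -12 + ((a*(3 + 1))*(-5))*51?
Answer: -45912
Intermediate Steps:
a = 45 (a = -9*(-5) = 45)
-12 + ((a*(3 + 1))*(-5))*51 = -12 + ((45*(3 + 1))*(-5))*51 = -12 + ((45*4)*(-5))*51 = -12 + (180*(-5))*51 = -12 - 900*51 = -12 - 45900 = -45912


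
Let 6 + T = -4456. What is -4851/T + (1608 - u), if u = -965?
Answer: 11485577/4462 ≈ 2574.1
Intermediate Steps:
T = -4462 (T = -6 - 4456 = -4462)
-4851/T + (1608 - u) = -4851/(-4462) + (1608 - 1*(-965)) = -4851*(-1/4462) + (1608 + 965) = 4851/4462 + 2573 = 11485577/4462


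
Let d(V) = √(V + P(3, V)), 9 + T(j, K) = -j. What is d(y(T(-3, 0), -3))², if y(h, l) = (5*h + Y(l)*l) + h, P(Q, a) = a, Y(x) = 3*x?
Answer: -18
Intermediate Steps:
T(j, K) = -9 - j
y(h, l) = 3*l² + 6*h (y(h, l) = (5*h + (3*l)*l) + h = (5*h + 3*l²) + h = (3*l² + 5*h) + h = 3*l² + 6*h)
d(V) = √2*√V (d(V) = √(V + V) = √(2*V) = √2*√V)
d(y(T(-3, 0), -3))² = (√2*√(3*(-3)² + 6*(-9 - 1*(-3))))² = (√2*√(3*9 + 6*(-9 + 3)))² = (√2*√(27 + 6*(-6)))² = (√2*√(27 - 36))² = (√2*√(-9))² = (√2*(3*I))² = (3*I*√2)² = -18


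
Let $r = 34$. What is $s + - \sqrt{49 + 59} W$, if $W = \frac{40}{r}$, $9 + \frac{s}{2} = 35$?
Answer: $52 - \frac{120 \sqrt{3}}{17} \approx 39.774$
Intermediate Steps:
$s = 52$ ($s = -18 + 2 \cdot 35 = -18 + 70 = 52$)
$W = \frac{20}{17}$ ($W = \frac{40}{34} = 40 \cdot \frac{1}{34} = \frac{20}{17} \approx 1.1765$)
$s + - \sqrt{49 + 59} W = 52 + - \sqrt{49 + 59} \cdot \frac{20}{17} = 52 + - \sqrt{108} \cdot \frac{20}{17} = 52 + - 6 \sqrt{3} \cdot \frac{20}{17} = 52 - \frac{120 \sqrt{3}}{17}$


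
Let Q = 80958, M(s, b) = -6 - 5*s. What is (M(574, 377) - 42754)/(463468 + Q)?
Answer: -22815/272213 ≈ -0.083813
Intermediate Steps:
(M(574, 377) - 42754)/(463468 + Q) = ((-6 - 5*574) - 42754)/(463468 + 80958) = ((-6 - 2870) - 42754)/544426 = (-2876 - 42754)*(1/544426) = -45630*1/544426 = -22815/272213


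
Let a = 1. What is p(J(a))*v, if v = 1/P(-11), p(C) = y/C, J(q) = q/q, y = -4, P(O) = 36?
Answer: -⅑ ≈ -0.11111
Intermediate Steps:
J(q) = 1
p(C) = -4/C
v = 1/36 ≈ 0.027778
p(J(a))*v = -4/1*(1/36) = -4*1*(1/36) = -4*1/36 = -⅑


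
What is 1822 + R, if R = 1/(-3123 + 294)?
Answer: 5154437/2829 ≈ 1822.0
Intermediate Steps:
R = -1/2829 (R = 1/(-2829) = -1/2829 ≈ -0.00035348)
1822 + R = 1822 - 1/2829 = 5154437/2829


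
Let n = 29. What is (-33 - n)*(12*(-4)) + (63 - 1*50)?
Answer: 2989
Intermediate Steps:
(-33 - n)*(12*(-4)) + (63 - 1*50) = (-33 - 1*29)*(12*(-4)) + (63 - 1*50) = (-33 - 29)*(-48) + (63 - 50) = -62*(-48) + 13 = 2976 + 13 = 2989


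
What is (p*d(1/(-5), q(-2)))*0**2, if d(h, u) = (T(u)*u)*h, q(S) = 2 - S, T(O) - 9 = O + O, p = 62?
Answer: 0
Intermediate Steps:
T(O) = 9 + 2*O (T(O) = 9 + (O + O) = 9 + 2*O)
d(h, u) = h*u*(9 + 2*u) (d(h, u) = ((9 + 2*u)*u)*h = (u*(9 + 2*u))*h = h*u*(9 + 2*u))
(p*d(1/(-5), q(-2)))*0**2 = (62*((2 - 1*(-2))*(9 + 2*(2 - 1*(-2)))/(-5)))*0**2 = (62*(-(2 + 2)*(9 + 2*(2 + 2))/5))*0 = (62*(-1/5*4*(9 + 2*4)))*0 = (62*(-1/5*4*(9 + 8)))*0 = (62*(-1/5*4*17))*0 = (62*(-68/5))*0 = -4216/5*0 = 0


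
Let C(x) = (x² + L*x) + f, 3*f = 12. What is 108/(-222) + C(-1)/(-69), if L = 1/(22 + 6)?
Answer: -39919/71484 ≈ -0.55843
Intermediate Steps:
f = 4 (f = (⅓)*12 = 4)
L = 1/28 ≈ 0.035714
C(x) = 4 + x² + x/28 (C(x) = (x² + x/28) + 4 = 4 + x² + x/28)
108/(-222) + C(-1)/(-69) = 108/(-222) + (4 + (-1)² + (1/28)*(-1))/(-69) = 108*(-1/222) + (4 + 1 - 1/28)*(-1/69) = -18/37 + (139/28)*(-1/69) = -18/37 - 139/1932 = -39919/71484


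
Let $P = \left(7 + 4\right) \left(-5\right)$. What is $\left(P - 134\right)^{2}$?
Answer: $35721$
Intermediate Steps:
$P = -55$ ($P = 11 \left(-5\right) = -55$)
$\left(P - 134\right)^{2} = \left(-55 - 134\right)^{2} = \left(-189\right)^{2} = 35721$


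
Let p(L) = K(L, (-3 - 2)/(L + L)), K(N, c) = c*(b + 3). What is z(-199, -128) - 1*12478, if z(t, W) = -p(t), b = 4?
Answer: -4966279/398 ≈ -12478.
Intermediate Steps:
K(N, c) = 7*c (K(N, c) = c*(4 + 3) = c*7 = 7*c)
p(L) = -35/(2*L) (p(L) = 7*((-3 - 2)/(L + L)) = 7*(-5*1/(2*L)) = 7*(-5/(2*L)) = -35/(2*L))
z(t, W) = 35/(2*t) (z(t, W) = -(-35)/(2*t) = 35/(2*t))
z(-199, -128) - 1*12478 = (35/2)/(-199) - 1*12478 = (35/2)*(-1/199) - 12478 = -35/398 - 12478 = -4966279/398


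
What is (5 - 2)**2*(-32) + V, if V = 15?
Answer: -273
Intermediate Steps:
(5 - 2)**2*(-32) + V = (5 - 2)**2*(-32) + 15 = 3**2*(-32) + 15 = 9*(-32) + 15 = -288 + 15 = -273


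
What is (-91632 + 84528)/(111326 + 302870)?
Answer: -1776/103549 ≈ -0.017151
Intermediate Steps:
(-91632 + 84528)/(111326 + 302870) = -7104/414196 = -7104*1/414196 = -1776/103549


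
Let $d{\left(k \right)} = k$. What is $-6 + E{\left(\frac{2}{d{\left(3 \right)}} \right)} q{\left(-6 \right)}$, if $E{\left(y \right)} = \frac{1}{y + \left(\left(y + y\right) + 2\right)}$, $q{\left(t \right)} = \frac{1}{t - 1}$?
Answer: $- \frac{169}{28} \approx -6.0357$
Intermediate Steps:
$q{\left(t \right)} = \frac{1}{-1 + t}$
$E{\left(y \right)} = \frac{1}{2 + 3 y}$ ($E{\left(y \right)} = \frac{1}{y + \left(2 y + 2\right)} = \frac{1}{y + \left(2 + 2 y\right)} = \frac{1}{2 + 3 y}$)
$-6 + E{\left(\frac{2}{d{\left(3 \right)}} \right)} q{\left(-6 \right)} = -6 + \frac{1}{\left(2 + 3 \cdot \frac{2}{3}\right) \left(-1 - 6\right)} = -6 + \frac{1}{\left(2 + 3 \cdot 2 \cdot \frac{1}{3}\right) \left(-7\right)} = -6 + \frac{1}{2 + 3 \cdot \frac{2}{3}} \left(- \frac{1}{7}\right) = -6 + \frac{1}{2 + 2} \left(- \frac{1}{7}\right) = -6 + \frac{1}{4} \left(- \frac{1}{7}\right) = -6 - \frac{1}{28} = - \frac{169}{28}$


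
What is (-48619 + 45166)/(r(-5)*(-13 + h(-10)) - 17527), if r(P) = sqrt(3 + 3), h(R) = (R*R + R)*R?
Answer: 60520731/302194315 - 3152589*sqrt(6)/302194315 ≈ 0.17472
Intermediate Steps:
h(R) = R*(R + R**2) (h(R) = (R**2 + R)*R = (R + R**2)*R = R*(R + R**2))
r(P) = sqrt(6)
(-48619 + 45166)/(r(-5)*(-13 + h(-10)) - 17527) = (-48619 + 45166)/(sqrt(6)*(-13 + (-10)**2*(1 - 10)) - 17527) = -3453/(sqrt(6)*(-13 + 100*(-9)) - 17527) = -3453/(sqrt(6)*(-13 - 900) - 17527) = -3453/(sqrt(6)*(-913) - 17527) = -3453/(-913*sqrt(6) - 17527) = -3453/(-17527 - 913*sqrt(6))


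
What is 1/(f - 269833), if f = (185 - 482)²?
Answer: -1/181624 ≈ -5.5059e-6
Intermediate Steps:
f = 88209 (f = (-297)² = 88209)
1/(f - 269833) = 1/(88209 - 269833) = 1/(-181624) = -1/181624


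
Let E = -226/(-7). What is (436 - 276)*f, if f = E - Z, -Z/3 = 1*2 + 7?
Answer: 66400/7 ≈ 9485.7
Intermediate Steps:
E = 226/7 (E = -226*(-⅐) = 226/7 ≈ 32.286)
Z = -27 (Z = -3*(1*2 + 7) = -3*(2 + 7) = -3*9 = -27)
f = 415/7 (f = 226/7 - 1*(-27) = 226/7 + 27 = 415/7 ≈ 59.286)
(436 - 276)*f = (436 - 276)*(415/7) = 160*(415/7) = 66400/7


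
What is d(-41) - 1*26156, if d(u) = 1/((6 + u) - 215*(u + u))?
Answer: -460214819/17595 ≈ -26156.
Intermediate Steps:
d(u) = 1/(6 - 429*u) (d(u) = 1/((6 + u) - 430*u) = 1/(6 - 429*u))
d(-41) - 1*26156 = -1/(-6 + 429*(-41)) - 1*26156 = -1/(-6 - 17589) - 26156 = -1/(-17595) - 26156 = -1*(-1/17595) - 26156 = 1/17595 - 26156 = -460214819/17595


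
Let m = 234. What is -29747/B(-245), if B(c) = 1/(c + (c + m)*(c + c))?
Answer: -153048315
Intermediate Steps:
B(c) = 1/(c + 2*c*(234 + c)) (B(c) = 1/(c + (c + 234)*(c + c)) = 1/(c + (234 + c)*(2*c)) = 1/(c + 2*c*(234 + c)))
-29747/B(-245) = -29747/(1/((-245)*(469 + 2*(-245)))) = -29747/((-1/(245*(469 - 490)))) = -29747/((-1/245/(-21))) = -29747/((-1/245*(-1/21))) = -29747/1/5145 = -29747*5145 = -153048315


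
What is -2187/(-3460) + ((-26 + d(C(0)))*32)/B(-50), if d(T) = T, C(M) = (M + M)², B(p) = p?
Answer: 298807/17300 ≈ 17.272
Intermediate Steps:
C(M) = 4*M² (C(M) = (2*M)² = 4*M²)
-2187/(-3460) + ((-26 + d(C(0)))*32)/B(-50) = -2187/(-3460) + ((-26 + 4*0²)*32)/(-50) = -2187*(-1/3460) + ((-26 + 4*0)*32)*(-1/50) = 2187/3460 + ((-26 + 0)*32)*(-1/50) = 2187/3460 - 26*32*(-1/50) = 2187/3460 - 832*(-1/50) = 2187/3460 + 416/25 = 298807/17300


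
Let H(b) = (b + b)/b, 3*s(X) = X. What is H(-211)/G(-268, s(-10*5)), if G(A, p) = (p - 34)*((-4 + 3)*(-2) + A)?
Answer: 3/20216 ≈ 0.00014840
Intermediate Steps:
s(X) = X/3
G(A, p) = (-34 + p)*(2 + A) (G(A, p) = (-34 + p)*(-1*(-2) + A) = (-34 + p)*(2 + A))
H(b) = 2 (H(b) = (2*b)/b = 2)
H(-211)/G(-268, s(-10*5)) = 2/(-68 - 34*(-268) + 2*((-10*5)/3) - 268*(-10*5)/3) = 2/(-68 + 9112 + 2*((⅓)*(-50)) - 268*(-50)/3) = 2/(-68 + 9112 + 2*(-50/3) - 268*(-50/3)) = 2/(-68 + 9112 - 100/3 + 13400/3) = 2/(40432/3) = 2*(3/40432) = 3/20216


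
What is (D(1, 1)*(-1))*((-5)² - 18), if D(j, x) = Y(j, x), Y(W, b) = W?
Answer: -7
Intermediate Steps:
D(j, x) = j
(D(1, 1)*(-1))*((-5)² - 18) = (1*(-1))*((-5)² - 18) = -(25 - 18) = -1*7 = -7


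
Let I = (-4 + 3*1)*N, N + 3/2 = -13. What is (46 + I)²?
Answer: 14641/4 ≈ 3660.3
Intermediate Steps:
N = -29/2 (N = -3/2 - 13 = -29/2 ≈ -14.500)
I = 29/2 (I = (-4 + 3*1)*(-29/2) = (-4 + 3)*(-29/2) = -1*(-29/2) = 29/2 ≈ 14.500)
(46 + I)² = (46 + 29/2)² = (121/2)² = 14641/4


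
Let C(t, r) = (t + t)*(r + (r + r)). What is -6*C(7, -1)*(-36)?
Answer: -9072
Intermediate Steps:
C(t, r) = 6*r*t (C(t, r) = (2*t)*(r + 2*r) = (2*t)*(3*r) = 6*r*t)
-6*C(7, -1)*(-36) = -36*(-1)*7*(-36) = -6*(-42)*(-36) = 252*(-36) = -9072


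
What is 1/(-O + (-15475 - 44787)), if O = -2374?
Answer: -1/57888 ≈ -1.7275e-5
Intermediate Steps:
1/(-O + (-15475 - 44787)) = 1/(-1*(-2374) + (-15475 - 44787)) = 1/(2374 - 60262) = 1/(-57888) = -1/57888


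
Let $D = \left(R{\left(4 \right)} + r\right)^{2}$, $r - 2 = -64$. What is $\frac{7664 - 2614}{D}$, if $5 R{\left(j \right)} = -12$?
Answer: $\frac{63125}{51842} \approx 1.2176$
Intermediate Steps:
$r = -62$ ($r = 2 - 64 = -62$)
$R{\left(j \right)} = - \frac{12}{5}$ ($R{\left(j \right)} = \frac{1}{5} \left(-12\right) = - \frac{12}{5}$)
$D = \frac{103684}{25}$ ($D = \left(- \frac{12}{5} - 62\right)^{2} = \left(- \frac{322}{5}\right)^{2} = \frac{103684}{25} \approx 4147.4$)
$\frac{7664 - 2614}{D} = \frac{7664 - 2614}{\frac{103684}{25}} = \left(7664 - 2614\right) \frac{25}{103684} = 5050 \cdot \frac{25}{103684} = \frac{63125}{51842}$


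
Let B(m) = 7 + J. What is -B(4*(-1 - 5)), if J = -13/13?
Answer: -6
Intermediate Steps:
J = -1 (J = -13*1/13 = -1)
B(m) = 6 (B(m) = 7 - 1 = 6)
-B(4*(-1 - 5)) = -1*6 = -6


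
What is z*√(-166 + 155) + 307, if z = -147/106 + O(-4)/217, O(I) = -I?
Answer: 307 - 31475*I*√11/23002 ≈ 307.0 - 4.5383*I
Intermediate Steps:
z = -31475/23002 (z = -147/106 - 1*(-4)/217 = -147*1/106 + 4*(1/217) = -147/106 + 4/217 = -31475/23002 ≈ -1.3684)
z*√(-166 + 155) + 307 = -31475*√(-166 + 155)/23002 + 307 = -31475*I*√11/23002 + 307 = 307 - 31475*I*√11/23002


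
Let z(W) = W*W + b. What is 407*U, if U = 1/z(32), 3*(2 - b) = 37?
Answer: 1221/3041 ≈ 0.40151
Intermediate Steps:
b = -31/3 (b = 2 - ⅓*37 = 2 - 37/3 = -31/3 ≈ -10.333)
z(W) = -31/3 + W² (z(W) = W*W - 31/3 = W² - 31/3 = -31/3 + W²)
U = 3/3041 (U = 1/(-31/3 + 32²) = 1/(-31/3 + 1024) = 1/(3041/3) = 3/3041 ≈ 0.00098652)
407*U = 407*(3/3041) = 1221/3041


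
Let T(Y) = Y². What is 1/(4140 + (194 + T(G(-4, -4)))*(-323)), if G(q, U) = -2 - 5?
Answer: -1/74349 ≈ -1.3450e-5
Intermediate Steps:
G(q, U) = -7
1/(4140 + (194 + T(G(-4, -4)))*(-323)) = 1/(4140 + (194 + (-7)²)*(-323)) = 1/(4140 + (194 + 49)*(-323)) = 1/(4140 + 243*(-323)) = 1/(4140 - 78489) = 1/(-74349) = -1/74349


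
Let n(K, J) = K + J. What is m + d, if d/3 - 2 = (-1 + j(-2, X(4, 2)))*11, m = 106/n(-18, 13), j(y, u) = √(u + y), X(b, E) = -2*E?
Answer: -241/5 + 33*I*√6 ≈ -48.2 + 80.833*I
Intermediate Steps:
n(K, J) = J + K
m = -106/5 (m = 106/(13 - 18) = 106/(-5) = 106*(-⅕) = -106/5 ≈ -21.200)
d = -27 + 33*I*√6 (d = 6 + 3*((-1 + √(-2*2 - 2))*11) = 6 + 3*((-1 + √(-4 - 2))*11) = 6 + 3*((-1 + √(-6))*11) = 6 + 3*((-1 + I*√6)*11) = 6 + 3*(-11 + 11*I*√6) = 6 + (-33 + 33*I*√6) = -27 + 33*I*√6 ≈ -27.0 + 80.833*I)
m + d = -106/5 + (-27 + 33*I*√6) = -241/5 + 33*I*√6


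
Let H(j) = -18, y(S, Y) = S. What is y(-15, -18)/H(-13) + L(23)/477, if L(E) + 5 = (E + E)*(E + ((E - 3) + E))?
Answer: 6857/954 ≈ 7.1876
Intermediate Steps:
L(E) = -5 + 2*E*(-3 + 3*E) (L(E) = -5 + (E + E)*(E + ((E - 3) + E)) = -5 + (2*E)*(E + ((-3 + E) + E)) = -5 + (2*E)*(E + (-3 + 2*E)) = -5 + (2*E)*(-3 + 3*E) = -5 + 2*E*(-3 + 3*E))
y(-15, -18)/H(-13) + L(23)/477 = -15/(-18) + (-5 - 6*23 + 6*23²)/477 = -15*(-1/18) + (-5 - 138 + 6*529)*(1/477) = ⅚ + (-5 - 138 + 3174)*(1/477) = ⅚ + 3031*(1/477) = ⅚ + 3031/477 = 6857/954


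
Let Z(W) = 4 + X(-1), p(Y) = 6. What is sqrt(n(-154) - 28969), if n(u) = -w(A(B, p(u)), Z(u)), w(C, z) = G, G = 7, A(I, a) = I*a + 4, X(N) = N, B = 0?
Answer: 4*I*sqrt(1811) ≈ 170.22*I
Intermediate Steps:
A(I, a) = 4 + I*a
Z(W) = 3 (Z(W) = 4 - 1 = 3)
w(C, z) = 7
n(u) = -7 (n(u) = -1*7 = -7)
sqrt(n(-154) - 28969) = sqrt(-7 - 28969) = sqrt(-28976) = 4*I*sqrt(1811)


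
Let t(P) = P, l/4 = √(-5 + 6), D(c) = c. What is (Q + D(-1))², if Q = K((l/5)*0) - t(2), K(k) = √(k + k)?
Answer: 9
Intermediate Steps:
l = 4 (l = 4*√(-5 + 6) = 4*√1 = 4*1 = 4)
K(k) = √2*√k (K(k) = √(2*k) = √2*√k)
Q = -2 (Q = √2*√((4/5)*0) - 1*2 = √2*√((4*(⅕))*0) - 2 = √2*√((⅘)*0) - 2 = √2*√0 - 2 = √2*0 - 2 = 0 - 2 = -2)
(Q + D(-1))² = (-2 - 1)² = (-3)² = 9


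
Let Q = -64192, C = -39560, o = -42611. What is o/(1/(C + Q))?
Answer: 4420976472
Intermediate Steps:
o/(1/(C + Q)) = -42611/(1/(-39560 - 64192)) = -42611/(1/(-103752)) = -42611/(-1/103752) = -42611*(-103752) = 4420976472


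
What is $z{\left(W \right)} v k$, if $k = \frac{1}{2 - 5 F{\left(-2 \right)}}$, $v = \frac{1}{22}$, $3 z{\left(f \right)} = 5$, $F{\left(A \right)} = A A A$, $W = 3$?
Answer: $\frac{5}{2772} \approx 0.0018038$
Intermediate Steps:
$F{\left(A \right)} = A^{3}$ ($F{\left(A \right)} = A^{2} A = A^{3}$)
$z{\left(f \right)} = \frac{5}{3}$ ($z{\left(f \right)} = \frac{1}{3} \cdot 5 = \frac{5}{3}$)
$v = \frac{1}{22} \approx 0.045455$
$k = \frac{1}{42}$ ($k = \frac{1}{2 - 5 \left(-2\right)^{3}} = \frac{1}{2 - -40} = \frac{1}{2 + 40} = \frac{1}{42} \approx 0.02381$)
$z{\left(W \right)} v k = \frac{5}{3} \cdot \frac{1}{22} \cdot \frac{1}{42} = \frac{5}{66} \cdot \frac{1}{42} = \frac{5}{2772}$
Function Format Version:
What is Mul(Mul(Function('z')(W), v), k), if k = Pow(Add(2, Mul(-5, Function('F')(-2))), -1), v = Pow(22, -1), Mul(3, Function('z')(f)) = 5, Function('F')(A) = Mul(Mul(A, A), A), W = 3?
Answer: Rational(5, 2772) ≈ 0.0018038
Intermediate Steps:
Function('F')(A) = Pow(A, 3) (Function('F')(A) = Mul(Pow(A, 2), A) = Pow(A, 3))
Function('z')(f) = Rational(5, 3) (Function('z')(f) = Mul(Rational(1, 3), 5) = Rational(5, 3))
v = Rational(1, 22) ≈ 0.045455
k = Rational(1, 42) (k = Pow(Add(2, Mul(-5, Pow(-2, 3))), -1) = Pow(Add(2, Mul(-5, -8)), -1) = Pow(Add(2, 40), -1) = Pow(42, -1) = Rational(1, 42) ≈ 0.023810)
Mul(Mul(Function('z')(W), v), k) = Mul(Mul(Rational(5, 3), Rational(1, 22)), Rational(1, 42)) = Mul(Rational(5, 66), Rational(1, 42)) = Rational(5, 2772)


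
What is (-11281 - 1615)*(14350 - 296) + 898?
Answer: -181239486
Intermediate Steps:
(-11281 - 1615)*(14350 - 296) + 898 = -12896*14054 + 898 = -181240384 + 898 = -181239486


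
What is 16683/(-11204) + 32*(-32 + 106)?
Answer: 26514389/11204 ≈ 2366.5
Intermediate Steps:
16683/(-11204) + 32*(-32 + 106) = 16683*(-1/11204) + 32*74 = -16683/11204 + 2368 = 26514389/11204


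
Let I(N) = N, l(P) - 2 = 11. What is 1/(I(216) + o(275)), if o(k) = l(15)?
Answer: 1/229 ≈ 0.0043668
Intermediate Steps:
l(P) = 13 (l(P) = 2 + 11 = 13)
o(k) = 13
1/(I(216) + o(275)) = 1/(216 + 13) = 1/229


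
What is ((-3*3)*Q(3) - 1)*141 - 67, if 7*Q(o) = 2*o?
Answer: -9070/7 ≈ -1295.7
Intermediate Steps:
Q(o) = 2*o/7 (Q(o) = (2*o)/7 = 2*o/7)
((-3*3)*Q(3) - 1)*141 - 67 = ((-3*3)*((2/7)*3) - 1)*141 - 67 = (-9*6/7 - 1)*141 - 67 = (-54/7 - 1)*141 - 67 = -61/7*141 - 67 = -8601/7 - 67 = -9070/7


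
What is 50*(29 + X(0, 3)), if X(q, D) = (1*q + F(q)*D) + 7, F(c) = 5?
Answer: 2550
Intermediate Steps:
X(q, D) = 7 + q + 5*D (X(q, D) = (1*q + 5*D) + 7 = (q + 5*D) + 7 = 7 + q + 5*D)
50*(29 + X(0, 3)) = 50*(29 + (7 + 0 + 5*3)) = 50*(29 + (7 + 0 + 15)) = 50*(29 + 22) = 50*51 = 2550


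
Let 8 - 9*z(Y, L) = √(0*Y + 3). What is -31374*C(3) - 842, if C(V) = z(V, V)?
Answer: -28730 + 3486*√3 ≈ -22692.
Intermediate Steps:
z(Y, L) = 8/9 - √3/9 (z(Y, L) = 8/9 - √(0*Y + 3)/9 = 8/9 - √(0 + 3)/9 = 8/9 - √3/9)
C(V) = 8/9 - √3/9
-31374*C(3) - 842 = -31374*(8/9 - √3/9) - 842 = -1494*(56/3 - 7*√3/3) - 842 = (-27888 + 3486*√3) - 842 = -28730 + 3486*√3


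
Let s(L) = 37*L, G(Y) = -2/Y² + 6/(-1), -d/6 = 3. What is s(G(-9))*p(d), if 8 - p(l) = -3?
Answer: -198616/81 ≈ -2452.1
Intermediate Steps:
d = -18 (d = -6*3 = -18)
p(l) = 11 (p(l) = 8 - 1*(-3) = 8 + 3 = 11)
G(Y) = -6 - 2/Y² (G(Y) = -2/Y² + 6*(-1) = -2/Y² - 6 = -6 - 2/Y²)
s(G(-9))*p(d) = (37*(-6 - 2/(-9)²))*11 = (37*(-6 - 2*1/81))*11 = (37*(-6 - 2/81))*11 = (37*(-488/81))*11 = -18056/81*11 = -198616/81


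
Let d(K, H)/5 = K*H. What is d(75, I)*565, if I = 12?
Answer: 2542500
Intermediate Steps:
d(K, H) = 5*H*K (d(K, H) = 5*(K*H) = 5*(H*K) = 5*H*K)
d(75, I)*565 = (5*12*75)*565 = 4500*565 = 2542500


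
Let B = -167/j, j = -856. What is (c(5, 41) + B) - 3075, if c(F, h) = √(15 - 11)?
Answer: -2630321/856 ≈ -3072.8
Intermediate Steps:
B = 167/856 (B = -167/(-856) = -167*(-1/856) = 167/856 ≈ 0.19509)
c(F, h) = 2 (c(F, h) = √4 = 2)
(c(5, 41) + B) - 3075 = (2 + 167/856) - 3075 = 1879/856 - 3075 = -2630321/856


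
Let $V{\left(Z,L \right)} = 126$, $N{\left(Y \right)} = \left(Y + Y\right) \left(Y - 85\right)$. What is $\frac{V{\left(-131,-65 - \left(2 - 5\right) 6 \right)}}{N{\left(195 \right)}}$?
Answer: $\frac{21}{7150} \approx 0.0029371$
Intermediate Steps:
$N{\left(Y \right)} = 2 Y \left(-85 + Y\right)$
$\frac{V{\left(-131,-65 - \left(2 - 5\right) 6 \right)}}{N{\left(195 \right)}} = \frac{126}{2 \cdot 195 \left(-85 + 195\right)} = \frac{126}{2 \cdot 195 \cdot 110} = \frac{126}{42900} = 126 \cdot \frac{1}{42900} = \frac{21}{7150}$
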